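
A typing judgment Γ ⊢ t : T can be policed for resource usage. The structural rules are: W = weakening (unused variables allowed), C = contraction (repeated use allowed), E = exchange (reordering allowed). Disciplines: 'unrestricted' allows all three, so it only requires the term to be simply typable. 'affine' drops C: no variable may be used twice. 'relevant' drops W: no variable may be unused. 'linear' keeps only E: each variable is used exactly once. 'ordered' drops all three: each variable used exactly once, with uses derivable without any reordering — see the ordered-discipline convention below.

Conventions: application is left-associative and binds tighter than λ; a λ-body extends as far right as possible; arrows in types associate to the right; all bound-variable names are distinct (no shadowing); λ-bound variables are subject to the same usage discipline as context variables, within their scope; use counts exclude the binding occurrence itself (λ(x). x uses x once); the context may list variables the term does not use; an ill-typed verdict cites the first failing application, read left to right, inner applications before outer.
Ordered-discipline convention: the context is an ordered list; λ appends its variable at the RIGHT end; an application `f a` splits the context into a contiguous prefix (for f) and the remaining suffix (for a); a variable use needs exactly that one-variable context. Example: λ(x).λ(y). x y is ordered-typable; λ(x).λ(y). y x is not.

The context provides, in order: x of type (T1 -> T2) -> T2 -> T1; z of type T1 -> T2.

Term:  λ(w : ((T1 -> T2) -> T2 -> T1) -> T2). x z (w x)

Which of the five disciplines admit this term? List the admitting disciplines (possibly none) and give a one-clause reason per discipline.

admitting disciplines: relevant, unrestricted
variable uses: x=2; z=1; w [bound]=1
left-to-right use order: x, z, w, x
typing: ✓ — (((T1 -> T2) -> T2 -> T1) -> T2) -> T1
ordered ✗ (x ×2 used more than once (contraction))
linear ✗ (x ×2 used more than once (contraction))
affine ✗ (x ×2 used more than once (contraction))
relevant ✓ (none of x, z, w goes unused)
unrestricted ✓ (type-checks ((((T1 -> T2) -> T2 -> T1) -> T2) -> T1) and nothing is barred)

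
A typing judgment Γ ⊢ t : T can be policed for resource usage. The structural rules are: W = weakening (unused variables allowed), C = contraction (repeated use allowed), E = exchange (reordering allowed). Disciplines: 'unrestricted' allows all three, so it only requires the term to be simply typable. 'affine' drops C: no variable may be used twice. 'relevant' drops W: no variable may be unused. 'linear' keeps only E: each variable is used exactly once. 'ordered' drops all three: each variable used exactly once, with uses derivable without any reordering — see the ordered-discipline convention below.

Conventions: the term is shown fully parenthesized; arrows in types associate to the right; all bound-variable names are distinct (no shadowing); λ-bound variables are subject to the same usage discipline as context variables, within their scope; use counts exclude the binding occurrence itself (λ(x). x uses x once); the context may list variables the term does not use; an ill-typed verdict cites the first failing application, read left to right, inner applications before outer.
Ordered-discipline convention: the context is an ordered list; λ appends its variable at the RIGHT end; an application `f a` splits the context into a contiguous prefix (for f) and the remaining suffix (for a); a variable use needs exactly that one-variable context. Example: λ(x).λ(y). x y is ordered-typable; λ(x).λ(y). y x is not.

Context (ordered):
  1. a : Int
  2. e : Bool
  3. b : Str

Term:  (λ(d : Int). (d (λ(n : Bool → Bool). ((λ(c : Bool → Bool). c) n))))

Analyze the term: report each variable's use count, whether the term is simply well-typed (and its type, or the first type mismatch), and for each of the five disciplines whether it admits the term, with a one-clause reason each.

usage: a: 0×; e: 0×; b: 0×; d [bound]: 1×; n [bound]: 1×; c [bound]: 1×
left-to-right use order: d, c, n
typing: ill-typed: non-arrow in function slot: Int
ordered: ✗ — fails simple typing
linear: ✗ — a type mismatch blocks all five
affine: ✗ — the type mismatch rejects it
relevant: ✗ — not simply typable
unrestricted: ✗ — fails simple typing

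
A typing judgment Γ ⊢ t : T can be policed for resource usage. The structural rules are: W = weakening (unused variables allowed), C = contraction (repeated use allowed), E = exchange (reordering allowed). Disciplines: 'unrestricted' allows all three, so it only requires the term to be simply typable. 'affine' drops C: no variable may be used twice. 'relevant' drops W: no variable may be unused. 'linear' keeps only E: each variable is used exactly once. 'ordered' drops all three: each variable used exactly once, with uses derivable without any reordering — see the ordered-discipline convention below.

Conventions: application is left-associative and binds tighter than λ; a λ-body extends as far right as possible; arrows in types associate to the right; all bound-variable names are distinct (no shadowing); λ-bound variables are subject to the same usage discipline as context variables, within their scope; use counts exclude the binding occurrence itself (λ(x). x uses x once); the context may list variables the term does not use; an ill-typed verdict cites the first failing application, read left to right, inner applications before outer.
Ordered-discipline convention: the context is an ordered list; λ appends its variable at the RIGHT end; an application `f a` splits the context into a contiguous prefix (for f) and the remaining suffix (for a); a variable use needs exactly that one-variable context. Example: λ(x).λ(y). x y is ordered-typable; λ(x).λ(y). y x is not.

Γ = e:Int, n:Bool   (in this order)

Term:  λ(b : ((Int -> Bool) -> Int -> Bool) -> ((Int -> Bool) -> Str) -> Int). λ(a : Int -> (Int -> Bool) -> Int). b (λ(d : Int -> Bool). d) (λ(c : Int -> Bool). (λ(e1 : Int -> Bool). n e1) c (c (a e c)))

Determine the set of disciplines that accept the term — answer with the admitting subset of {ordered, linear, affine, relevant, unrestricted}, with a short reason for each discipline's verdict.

admitted in: none
usage: e=1; n=1; b [bound]=1; a [bound]=1; d [bound]=1; c [bound]=3; e1 [bound]=1
order of uses: b, d, n, e1, c, c, a, e, c
typing: ill-typed: applying a non-function (Bool)
ordered: ✗, a type mismatch blocks all five
linear: ✗, the type mismatch rejects it
affine: ✗, not simply typable
relevant: ✗, fails simple typing
unrestricted: ✗, a type mismatch blocks all five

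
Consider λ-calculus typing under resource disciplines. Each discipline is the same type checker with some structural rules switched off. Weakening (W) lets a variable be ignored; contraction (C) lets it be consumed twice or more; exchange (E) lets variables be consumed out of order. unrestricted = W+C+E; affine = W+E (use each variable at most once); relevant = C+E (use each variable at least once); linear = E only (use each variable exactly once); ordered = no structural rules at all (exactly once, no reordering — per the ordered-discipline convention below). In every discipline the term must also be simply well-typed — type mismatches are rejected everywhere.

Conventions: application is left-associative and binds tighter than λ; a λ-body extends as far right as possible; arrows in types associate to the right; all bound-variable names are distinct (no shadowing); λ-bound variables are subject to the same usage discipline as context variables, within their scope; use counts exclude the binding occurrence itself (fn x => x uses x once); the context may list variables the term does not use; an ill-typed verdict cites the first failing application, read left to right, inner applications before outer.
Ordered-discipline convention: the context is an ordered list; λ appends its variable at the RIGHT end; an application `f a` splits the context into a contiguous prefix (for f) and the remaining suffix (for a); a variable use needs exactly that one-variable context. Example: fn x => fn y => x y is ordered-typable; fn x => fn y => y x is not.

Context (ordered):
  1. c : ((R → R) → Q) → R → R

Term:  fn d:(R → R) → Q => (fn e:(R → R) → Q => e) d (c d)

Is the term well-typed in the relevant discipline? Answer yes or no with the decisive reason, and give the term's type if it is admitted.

yes — at least one use each (c, d, e); term : ((R → R) → Q) → Q
use counts: c: 1; d (λ-bound): 2; e (λ-bound): 1
order of uses: e, d, c, d
typing: the term checks, with type ((R → R) → Q) → Q
across the five disciplines: ordered ✗ · linear ✗ · affine ✗ · relevant ✓ · unrestricted ✓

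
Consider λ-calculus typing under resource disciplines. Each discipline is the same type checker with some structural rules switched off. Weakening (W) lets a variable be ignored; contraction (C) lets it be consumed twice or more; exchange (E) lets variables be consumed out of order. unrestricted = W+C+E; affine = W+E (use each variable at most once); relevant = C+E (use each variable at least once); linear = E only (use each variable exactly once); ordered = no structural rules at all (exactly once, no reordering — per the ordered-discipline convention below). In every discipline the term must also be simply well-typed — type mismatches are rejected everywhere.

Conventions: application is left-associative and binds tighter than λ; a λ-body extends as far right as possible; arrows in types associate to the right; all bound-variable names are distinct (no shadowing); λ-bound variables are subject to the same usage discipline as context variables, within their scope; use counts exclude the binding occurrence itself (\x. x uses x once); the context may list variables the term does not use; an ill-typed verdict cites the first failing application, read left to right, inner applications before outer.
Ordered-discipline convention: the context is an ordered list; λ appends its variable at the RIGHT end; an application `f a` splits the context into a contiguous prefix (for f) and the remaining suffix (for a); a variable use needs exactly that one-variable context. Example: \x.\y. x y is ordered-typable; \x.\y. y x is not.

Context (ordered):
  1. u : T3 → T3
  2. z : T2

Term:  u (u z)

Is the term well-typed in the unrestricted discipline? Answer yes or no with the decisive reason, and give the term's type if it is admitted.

no — not simply typable
counts: u=2, z=1
order of uses: u, u, z
typing: ill-typed: an application expects T3 but receives T2
across the five disciplines: ordered ✗, linear ✗, affine ✗, relevant ✗, unrestricted ✗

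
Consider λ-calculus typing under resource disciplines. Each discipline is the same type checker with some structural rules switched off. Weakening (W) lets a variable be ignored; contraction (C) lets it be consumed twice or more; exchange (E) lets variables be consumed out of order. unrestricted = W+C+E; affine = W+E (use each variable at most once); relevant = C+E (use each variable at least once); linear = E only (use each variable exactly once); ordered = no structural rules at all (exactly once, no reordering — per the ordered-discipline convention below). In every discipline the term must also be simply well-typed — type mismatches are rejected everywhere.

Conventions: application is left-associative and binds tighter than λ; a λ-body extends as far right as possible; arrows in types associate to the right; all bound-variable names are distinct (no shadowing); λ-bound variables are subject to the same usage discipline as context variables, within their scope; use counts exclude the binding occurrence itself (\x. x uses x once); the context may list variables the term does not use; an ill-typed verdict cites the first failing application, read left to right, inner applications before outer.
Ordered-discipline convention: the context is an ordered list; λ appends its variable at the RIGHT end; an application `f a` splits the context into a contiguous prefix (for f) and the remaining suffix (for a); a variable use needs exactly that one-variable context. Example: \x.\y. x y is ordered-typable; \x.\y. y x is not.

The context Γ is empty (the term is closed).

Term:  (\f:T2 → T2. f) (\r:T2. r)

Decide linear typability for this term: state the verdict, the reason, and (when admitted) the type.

yes — each of f, r used exactly once; term : T2 → T2
usage: f (λ-bound)=1, r (λ-bound)=1
order of uses: f, r
typing: well-typed — term : T2 → T2
summary: ordered ✓; linear ✓; affine ✓; relevant ✓; unrestricted ✓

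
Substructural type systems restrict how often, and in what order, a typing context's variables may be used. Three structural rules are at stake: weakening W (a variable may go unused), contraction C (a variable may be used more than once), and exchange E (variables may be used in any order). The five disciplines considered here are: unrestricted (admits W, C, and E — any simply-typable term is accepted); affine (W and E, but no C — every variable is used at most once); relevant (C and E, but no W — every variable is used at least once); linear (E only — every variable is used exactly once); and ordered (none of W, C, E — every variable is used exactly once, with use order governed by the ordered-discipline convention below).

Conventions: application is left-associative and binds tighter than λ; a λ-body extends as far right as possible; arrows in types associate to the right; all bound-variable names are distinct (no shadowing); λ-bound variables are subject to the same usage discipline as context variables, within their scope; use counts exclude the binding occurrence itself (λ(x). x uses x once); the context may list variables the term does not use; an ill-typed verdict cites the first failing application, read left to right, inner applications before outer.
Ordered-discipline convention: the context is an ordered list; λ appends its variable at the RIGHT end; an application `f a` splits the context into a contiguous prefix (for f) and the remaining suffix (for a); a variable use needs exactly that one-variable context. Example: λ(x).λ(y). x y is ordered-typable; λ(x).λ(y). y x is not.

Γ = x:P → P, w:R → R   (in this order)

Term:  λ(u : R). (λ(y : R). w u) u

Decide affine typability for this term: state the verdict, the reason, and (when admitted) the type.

no — repeated use of u ×2
use counts: x=0, w=1, u [bound]=2, y [bound]=0
use order (left to right): w, u, u
typing: ✓ — R → R
summary: ordered ✗, linear ✗, affine ✗, relevant ✗, unrestricted ✓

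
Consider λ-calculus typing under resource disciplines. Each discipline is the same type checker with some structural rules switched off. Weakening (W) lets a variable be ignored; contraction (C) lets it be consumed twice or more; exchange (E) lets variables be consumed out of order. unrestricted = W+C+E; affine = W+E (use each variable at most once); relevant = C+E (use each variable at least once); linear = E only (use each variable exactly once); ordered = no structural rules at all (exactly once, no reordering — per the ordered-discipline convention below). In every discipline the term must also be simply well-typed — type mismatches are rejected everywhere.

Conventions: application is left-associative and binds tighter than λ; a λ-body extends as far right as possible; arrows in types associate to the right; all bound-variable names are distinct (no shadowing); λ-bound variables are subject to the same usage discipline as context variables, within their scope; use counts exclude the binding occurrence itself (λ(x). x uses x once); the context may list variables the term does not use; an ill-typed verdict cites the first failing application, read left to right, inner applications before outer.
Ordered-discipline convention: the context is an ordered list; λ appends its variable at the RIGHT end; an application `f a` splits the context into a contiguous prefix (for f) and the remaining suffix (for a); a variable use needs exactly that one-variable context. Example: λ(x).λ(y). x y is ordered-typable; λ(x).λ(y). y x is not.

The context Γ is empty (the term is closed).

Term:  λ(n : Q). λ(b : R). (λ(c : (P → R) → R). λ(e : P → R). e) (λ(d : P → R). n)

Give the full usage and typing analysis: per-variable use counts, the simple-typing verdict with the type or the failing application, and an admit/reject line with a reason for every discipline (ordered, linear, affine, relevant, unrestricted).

use counts: n [bound]=1, b [bound]=0, c [bound]=0, e [bound]=1, d [bound]=0
order of uses: e, n
typing: ill-typed: an application expects (P → R) → R but receives (P → R) → Q
ordered: ✗ — fails simple typing
linear: ✗ — a type mismatch blocks all five
affine: ✗ — the type mismatch rejects it
relevant: ✗ — not simply typable
unrestricted: ✗ — fails simple typing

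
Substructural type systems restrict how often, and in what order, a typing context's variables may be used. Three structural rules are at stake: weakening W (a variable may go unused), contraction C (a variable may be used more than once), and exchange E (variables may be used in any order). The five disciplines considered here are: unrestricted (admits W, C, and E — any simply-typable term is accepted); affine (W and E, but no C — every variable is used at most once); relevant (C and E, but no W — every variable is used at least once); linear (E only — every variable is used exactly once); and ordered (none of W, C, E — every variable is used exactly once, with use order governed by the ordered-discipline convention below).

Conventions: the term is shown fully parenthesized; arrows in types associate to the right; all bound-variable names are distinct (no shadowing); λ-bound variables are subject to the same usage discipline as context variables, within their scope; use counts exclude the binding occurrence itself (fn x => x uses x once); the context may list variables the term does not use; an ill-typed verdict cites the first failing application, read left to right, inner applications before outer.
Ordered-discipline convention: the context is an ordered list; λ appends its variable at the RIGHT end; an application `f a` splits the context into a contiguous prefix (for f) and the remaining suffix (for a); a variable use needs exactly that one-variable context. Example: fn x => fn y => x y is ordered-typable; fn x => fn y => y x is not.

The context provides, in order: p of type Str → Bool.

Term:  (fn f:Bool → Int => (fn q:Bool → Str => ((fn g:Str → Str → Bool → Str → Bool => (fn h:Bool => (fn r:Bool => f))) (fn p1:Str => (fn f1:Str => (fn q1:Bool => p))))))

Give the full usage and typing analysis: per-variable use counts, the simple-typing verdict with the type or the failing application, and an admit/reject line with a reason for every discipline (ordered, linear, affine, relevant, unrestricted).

use counts: p=1; f (λ-bound)=1; q (λ-bound)=0; g (λ-bound)=0; h (λ-bound)=0; r (λ-bound)=0; p1 (λ-bound)=0; f1 (λ-bound)=0; q1 (λ-bound)=0
uses in reading order: f, p
typing: well-typed — term : (Bool → Int) → (Bool → Str) → Bool → Bool → Bool → Int
ordered: ✗, q, g, h, r, p1, f1, q1 left unused
linear: ✗, q, g, h, r, p1, f1, q1 left unused
affine: ✓, no duplicate uses among p, f, q, g, h, r, p1, f1, q1
relevant: ✗, q, g, h, r, p1, f1, q1 left unused
unrestricted: ✓, simply typable at (Bool → Int) → (Bool → Str) → Bool → Bool → Bool → Int; W, C, E all held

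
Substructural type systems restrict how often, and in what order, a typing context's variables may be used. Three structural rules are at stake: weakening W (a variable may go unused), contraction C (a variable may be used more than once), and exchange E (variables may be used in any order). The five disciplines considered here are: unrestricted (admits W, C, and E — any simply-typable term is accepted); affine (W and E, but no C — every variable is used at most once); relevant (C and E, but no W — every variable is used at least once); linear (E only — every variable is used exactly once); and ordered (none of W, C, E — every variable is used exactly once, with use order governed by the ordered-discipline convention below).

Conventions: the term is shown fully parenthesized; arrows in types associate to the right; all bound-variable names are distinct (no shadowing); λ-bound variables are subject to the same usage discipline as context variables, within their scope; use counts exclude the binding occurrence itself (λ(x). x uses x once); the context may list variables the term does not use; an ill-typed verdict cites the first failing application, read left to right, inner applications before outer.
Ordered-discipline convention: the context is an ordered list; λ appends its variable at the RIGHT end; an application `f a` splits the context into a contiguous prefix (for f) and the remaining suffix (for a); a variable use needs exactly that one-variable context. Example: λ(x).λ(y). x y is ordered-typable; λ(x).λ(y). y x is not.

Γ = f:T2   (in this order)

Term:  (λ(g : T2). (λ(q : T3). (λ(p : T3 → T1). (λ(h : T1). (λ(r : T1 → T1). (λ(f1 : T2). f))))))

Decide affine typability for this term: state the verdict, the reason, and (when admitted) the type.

yes — no duplicate uses among f, g, q, p, h, r, f1; term : T2 → T3 → (T3 → T1) → T1 → (T1 → T1) → T2 → T2
counts: f: 1, g (λ-bound): 0, q (λ-bound): 0, p (λ-bound): 0, h (λ-bound): 0, r (λ-bound): 0, f1 (λ-bound): 0
uses in reading order: f
typing: ✓ — T2 → T3 → (T3 → T1) → T1 → (T1 → T1) → T2 → T2
summary: ordered ✗ | linear ✗ | affine ✓ | relevant ✗ | unrestricted ✓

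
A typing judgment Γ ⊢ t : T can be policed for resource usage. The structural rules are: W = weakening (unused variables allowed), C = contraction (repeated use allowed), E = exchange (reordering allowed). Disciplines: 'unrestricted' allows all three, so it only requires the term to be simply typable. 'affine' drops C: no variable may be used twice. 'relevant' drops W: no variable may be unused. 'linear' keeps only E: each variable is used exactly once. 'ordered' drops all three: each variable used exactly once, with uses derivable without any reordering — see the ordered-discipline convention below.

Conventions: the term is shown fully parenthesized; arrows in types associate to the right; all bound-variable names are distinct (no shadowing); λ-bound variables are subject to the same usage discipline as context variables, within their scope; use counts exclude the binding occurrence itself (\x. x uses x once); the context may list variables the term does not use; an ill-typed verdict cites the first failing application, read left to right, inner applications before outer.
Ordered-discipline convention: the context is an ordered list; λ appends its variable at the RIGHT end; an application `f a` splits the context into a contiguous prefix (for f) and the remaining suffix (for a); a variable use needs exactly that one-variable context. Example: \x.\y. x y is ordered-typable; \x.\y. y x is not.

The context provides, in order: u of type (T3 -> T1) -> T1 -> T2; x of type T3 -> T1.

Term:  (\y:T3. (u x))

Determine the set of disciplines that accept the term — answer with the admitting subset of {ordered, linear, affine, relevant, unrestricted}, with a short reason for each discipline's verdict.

admitted in: affine, unrestricted
counts: u: 1×; x: 1×; y [bound]: 0×
use order (left to right): u, x
typing: ✓ — T3 -> T1 -> T2
ordered: ✗, unused: y — weakening required
linear: ✗, unused: y — weakening required
affine: ✓, no duplicate uses among u, x, y
relevant: ✗, unused: y — weakening required
unrestricted: ✓, type-checks (T3 -> T1 -> T2) and nothing is barred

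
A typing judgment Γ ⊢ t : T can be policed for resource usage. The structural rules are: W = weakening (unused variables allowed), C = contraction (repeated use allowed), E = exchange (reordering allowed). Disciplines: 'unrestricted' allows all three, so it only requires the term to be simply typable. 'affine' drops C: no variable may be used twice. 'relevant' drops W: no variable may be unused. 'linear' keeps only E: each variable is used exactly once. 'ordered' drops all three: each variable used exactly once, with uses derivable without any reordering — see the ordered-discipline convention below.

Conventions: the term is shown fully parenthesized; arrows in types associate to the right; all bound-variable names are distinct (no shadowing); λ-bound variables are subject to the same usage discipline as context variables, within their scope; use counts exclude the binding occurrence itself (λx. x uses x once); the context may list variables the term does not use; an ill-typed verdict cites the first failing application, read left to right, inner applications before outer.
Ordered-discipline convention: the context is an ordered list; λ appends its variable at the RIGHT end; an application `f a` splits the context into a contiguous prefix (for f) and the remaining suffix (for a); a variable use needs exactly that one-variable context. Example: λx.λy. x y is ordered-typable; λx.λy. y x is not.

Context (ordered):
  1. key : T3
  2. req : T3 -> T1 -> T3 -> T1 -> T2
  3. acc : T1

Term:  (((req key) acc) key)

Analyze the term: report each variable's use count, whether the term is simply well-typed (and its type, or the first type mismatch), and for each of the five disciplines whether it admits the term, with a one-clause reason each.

usage: key=2; req=1; acc=1
uses in reading order: req, key, acc, key
typing: ✓ — T1 -> T2
ordered: ✗, key ×2 used more than once (contraction)
linear: ✗, key ×2 used more than once (contraction)
affine: ✗, key ×2 used more than once (contraction)
relevant: ✓, key, req, acc: all used, weakening unneeded
unrestricted: ✓, simply typable at T1 -> T2; W, C, E all held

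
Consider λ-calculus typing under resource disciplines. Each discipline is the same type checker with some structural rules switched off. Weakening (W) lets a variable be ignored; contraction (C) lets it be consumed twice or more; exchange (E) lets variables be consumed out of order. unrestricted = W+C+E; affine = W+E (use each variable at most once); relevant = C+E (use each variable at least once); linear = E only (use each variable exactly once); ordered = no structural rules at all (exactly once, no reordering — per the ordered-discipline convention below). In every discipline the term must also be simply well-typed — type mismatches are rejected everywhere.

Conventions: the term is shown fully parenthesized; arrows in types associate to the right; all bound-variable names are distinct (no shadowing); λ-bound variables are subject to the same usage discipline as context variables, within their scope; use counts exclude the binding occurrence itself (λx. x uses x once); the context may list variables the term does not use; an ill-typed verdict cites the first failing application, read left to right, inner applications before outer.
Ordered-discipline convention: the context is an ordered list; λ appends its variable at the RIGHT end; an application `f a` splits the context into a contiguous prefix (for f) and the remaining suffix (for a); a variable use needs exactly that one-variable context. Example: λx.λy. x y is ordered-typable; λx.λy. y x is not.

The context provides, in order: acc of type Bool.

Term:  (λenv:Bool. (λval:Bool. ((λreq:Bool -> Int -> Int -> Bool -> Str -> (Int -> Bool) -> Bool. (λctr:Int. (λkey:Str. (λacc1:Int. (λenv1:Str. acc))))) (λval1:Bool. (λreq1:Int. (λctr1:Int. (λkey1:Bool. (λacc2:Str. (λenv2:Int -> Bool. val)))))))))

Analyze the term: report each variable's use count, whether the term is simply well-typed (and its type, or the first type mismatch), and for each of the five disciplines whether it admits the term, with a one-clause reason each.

use counts: acc: 1×, env [bound]: 0×, val [bound]: 1×, req [bound]: 0×, ctr [bound]: 0×, key [bound]: 0×, acc1 [bound]: 0×, env1 [bound]: 0×, val1 [bound]: 0×, req1 [bound]: 0×, ctr1 [bound]: 0×, key1 [bound]: 0×, acc2 [bound]: 0×, env2 [bound]: 0×
order of uses: acc, val
typing: well-typed — term : Bool -> Bool -> Int -> Str -> Int -> Str -> Bool
ordered ✗ (needs weakening: env, req, ctr, key, acc1, env1, val1, req1, ctr1, key1, acc2, env2 unused)
linear ✗ (needs weakening: env, req, ctr, key, acc1, env1, val1, req1, ctr1, key1, acc2, env2 unused)
affine ✓ (at most one use each (acc, env, val, req, ctr, key, acc1, env1, val1, req1, ctr1, key1, acc2, env2))
relevant ✗ (needs weakening: env, req, ctr, key, acc1, env1, val1, req1, ctr1, key1, acc2, env2 unused)
unrestricted ✓ (simply typable at Bool -> Bool -> Int -> Str -> Int -> Str -> Bool; W, C, E all held)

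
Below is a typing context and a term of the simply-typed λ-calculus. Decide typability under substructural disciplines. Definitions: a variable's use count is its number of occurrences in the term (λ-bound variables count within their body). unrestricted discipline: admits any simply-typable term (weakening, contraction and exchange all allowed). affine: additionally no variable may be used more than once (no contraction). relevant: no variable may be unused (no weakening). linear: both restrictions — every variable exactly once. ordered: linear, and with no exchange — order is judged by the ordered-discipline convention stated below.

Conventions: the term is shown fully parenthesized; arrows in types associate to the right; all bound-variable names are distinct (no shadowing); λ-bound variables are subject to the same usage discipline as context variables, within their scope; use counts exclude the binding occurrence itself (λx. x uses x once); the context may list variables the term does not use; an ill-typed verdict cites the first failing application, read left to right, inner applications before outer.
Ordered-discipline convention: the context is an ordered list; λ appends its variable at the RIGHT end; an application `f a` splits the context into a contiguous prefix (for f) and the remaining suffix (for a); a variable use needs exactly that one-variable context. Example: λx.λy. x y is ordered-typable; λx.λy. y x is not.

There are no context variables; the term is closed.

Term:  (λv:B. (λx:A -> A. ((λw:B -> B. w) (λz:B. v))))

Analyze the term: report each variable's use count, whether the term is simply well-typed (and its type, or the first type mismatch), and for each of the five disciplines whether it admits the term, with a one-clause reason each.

counts: v [bound]=1, x [bound]=0, w [bound]=1, z [bound]=0
left-to-right use order: w, v
typing: the term checks, with type B -> (A -> A) -> B -> B
ordered ✗ (unused: x, z — weakening required)
linear ✗ (unused: x, z — weakening required)
affine ✓ (no duplicate uses among v, x, w, z)
relevant ✗ (unused: x, z — weakening required)
unrestricted ✓ (simply typable at B -> (A -> A) -> B -> B; W, C, E all held)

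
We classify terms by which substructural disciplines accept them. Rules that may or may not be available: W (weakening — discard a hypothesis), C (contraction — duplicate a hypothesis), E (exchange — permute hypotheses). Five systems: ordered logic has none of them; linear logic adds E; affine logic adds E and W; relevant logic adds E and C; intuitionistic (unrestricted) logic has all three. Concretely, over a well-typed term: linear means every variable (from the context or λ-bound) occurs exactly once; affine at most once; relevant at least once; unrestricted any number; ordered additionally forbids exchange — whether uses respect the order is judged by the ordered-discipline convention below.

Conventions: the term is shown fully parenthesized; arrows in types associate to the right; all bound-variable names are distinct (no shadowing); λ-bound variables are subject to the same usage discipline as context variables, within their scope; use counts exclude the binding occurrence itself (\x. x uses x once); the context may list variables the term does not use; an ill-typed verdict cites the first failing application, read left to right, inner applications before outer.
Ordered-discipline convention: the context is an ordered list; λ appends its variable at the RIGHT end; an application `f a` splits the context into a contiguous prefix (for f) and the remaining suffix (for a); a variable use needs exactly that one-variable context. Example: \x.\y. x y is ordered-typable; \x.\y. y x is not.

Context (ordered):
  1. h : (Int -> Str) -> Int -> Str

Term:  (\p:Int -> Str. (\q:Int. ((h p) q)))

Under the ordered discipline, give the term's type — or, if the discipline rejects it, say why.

term : (Int -> Str) -> Int -> Str
usage: h=1; p (bound)=1; q (bound)=1
uses in reading order: h, p, q
typing: well-typed at (Int -> Str) -> Int -> Str
per-discipline verdicts: ordered ✓; linear ✓; affine ✓; relevant ✓; unrestricted ✓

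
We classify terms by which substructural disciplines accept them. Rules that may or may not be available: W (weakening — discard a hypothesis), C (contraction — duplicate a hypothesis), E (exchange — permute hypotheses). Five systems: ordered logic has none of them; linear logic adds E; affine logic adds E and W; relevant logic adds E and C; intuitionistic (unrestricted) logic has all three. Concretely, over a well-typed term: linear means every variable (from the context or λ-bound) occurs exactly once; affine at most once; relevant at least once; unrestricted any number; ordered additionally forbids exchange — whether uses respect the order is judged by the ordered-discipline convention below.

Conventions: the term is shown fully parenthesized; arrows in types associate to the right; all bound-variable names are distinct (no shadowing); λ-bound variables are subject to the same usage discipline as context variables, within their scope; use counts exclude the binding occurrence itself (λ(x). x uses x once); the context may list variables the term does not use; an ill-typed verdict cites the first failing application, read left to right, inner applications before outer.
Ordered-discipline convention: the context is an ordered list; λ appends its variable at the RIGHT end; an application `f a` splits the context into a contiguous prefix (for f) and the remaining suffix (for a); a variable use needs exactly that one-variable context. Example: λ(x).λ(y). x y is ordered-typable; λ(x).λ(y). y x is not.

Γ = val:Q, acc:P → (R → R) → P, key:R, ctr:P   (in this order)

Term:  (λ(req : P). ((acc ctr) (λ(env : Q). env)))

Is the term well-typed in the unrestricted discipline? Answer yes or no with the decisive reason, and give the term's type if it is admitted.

no — fails simple typing
usage: val: 0; acc: 1; key: 0; ctr: 1; req [bound]: 0; env [bound]: 1
order of uses: acc, ctr, env
typing: ill-typed: an application expects R → R but receives Q → Q
summary: ordered ✗; linear ✗; affine ✗; relevant ✗; unrestricted ✗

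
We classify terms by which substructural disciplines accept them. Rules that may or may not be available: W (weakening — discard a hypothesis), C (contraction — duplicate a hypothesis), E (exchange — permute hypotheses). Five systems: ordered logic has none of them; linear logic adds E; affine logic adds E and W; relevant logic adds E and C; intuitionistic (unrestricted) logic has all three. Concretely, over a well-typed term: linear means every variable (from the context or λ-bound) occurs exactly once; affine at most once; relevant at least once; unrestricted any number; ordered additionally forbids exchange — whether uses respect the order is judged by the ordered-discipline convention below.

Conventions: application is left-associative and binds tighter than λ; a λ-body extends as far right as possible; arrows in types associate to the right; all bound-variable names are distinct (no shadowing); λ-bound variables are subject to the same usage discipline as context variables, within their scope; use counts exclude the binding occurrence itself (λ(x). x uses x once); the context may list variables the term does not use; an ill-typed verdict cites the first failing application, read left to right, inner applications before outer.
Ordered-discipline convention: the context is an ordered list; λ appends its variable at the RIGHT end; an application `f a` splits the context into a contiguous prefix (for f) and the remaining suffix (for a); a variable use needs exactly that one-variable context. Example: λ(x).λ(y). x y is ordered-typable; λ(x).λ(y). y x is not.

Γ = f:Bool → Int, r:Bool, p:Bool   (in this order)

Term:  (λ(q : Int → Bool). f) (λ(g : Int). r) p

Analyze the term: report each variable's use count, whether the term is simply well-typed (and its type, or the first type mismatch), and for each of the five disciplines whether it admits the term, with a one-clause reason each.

variable uses: f=1, r=1, p=1, q (bound)=0, g (bound)=0
use order (left to right): f, r, p
typing: ✓ — Int
ordered: ✗, needs weakening: q, g unused
linear: ✗, needs weakening: q, g unused
affine: ✓, f, r, p, q, g: no repeats, contraction unneeded
relevant: ✗, needs weakening: q, g unused
unrestricted: ✓, simply typable at Int; W, C, E all held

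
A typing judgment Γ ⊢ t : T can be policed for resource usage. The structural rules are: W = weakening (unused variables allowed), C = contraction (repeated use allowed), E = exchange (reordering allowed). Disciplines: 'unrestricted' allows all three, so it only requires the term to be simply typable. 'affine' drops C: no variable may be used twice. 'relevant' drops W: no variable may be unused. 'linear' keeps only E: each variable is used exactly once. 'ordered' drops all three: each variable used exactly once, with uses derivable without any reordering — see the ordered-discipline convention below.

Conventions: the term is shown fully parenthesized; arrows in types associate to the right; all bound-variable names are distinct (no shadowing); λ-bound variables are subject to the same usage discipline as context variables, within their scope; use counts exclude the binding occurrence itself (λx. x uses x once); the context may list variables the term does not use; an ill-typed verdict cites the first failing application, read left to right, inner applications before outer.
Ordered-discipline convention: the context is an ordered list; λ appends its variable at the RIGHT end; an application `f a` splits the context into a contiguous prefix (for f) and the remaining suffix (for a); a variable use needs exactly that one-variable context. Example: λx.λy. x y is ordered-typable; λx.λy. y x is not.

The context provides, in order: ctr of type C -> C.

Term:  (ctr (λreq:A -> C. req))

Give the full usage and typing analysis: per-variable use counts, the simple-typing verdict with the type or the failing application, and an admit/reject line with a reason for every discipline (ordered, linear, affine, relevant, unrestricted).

counts: ctr ×1; req [bound] ×1
uses in reading order: ctr, req
typing: ill-typed: an application expects C but receives (A -> C) -> A -> C
ordered: ✗ — a type mismatch blocks all five
linear: ✗ — the type mismatch rejects it
affine: ✗ — not simply typable
relevant: ✗ — fails simple typing
unrestricted: ✗ — a type mismatch blocks all five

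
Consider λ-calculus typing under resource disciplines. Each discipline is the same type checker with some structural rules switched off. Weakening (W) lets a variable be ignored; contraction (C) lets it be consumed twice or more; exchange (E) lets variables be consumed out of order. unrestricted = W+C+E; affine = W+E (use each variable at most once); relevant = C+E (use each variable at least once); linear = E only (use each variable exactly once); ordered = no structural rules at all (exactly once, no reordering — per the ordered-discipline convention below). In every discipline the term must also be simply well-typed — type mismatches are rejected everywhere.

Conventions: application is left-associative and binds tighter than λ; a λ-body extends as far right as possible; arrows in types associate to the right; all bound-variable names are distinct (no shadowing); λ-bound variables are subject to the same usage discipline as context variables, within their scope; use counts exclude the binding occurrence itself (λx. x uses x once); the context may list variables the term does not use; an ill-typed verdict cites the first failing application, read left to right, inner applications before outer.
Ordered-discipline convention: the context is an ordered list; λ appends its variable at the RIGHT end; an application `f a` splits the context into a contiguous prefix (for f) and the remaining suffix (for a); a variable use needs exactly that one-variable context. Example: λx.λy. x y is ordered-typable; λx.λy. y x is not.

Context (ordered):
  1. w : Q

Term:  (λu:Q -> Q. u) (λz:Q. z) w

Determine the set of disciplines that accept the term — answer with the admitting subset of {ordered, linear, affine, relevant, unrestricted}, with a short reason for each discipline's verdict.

admitted by: ordered, linear, affine, relevant, unrestricted
usage: w: 1, u (bound): 1, z (bound): 1
uses in reading order: u, z, w
typing: well-typed — term : Q
ordered: ✓ — one use each (w, u, z); ordered split holds
linear: ✓ — exactly-once usage across w, u, z
affine: ✓ — no duplicate uses among w, u, z
relevant: ✓ — w, u, z: all used, weakening unneeded
unrestricted: ✓ — type-checks (Q) and nothing is barred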